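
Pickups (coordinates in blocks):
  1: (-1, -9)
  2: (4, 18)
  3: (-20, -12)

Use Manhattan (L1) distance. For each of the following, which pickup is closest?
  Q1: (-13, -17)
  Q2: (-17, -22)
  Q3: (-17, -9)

Q1→3; Q2→3; Q3→3

Q1 at (-13, -17):
  1: |12| + |8| = 12 + 8 = 20 blocks
  2: |17| + |35| = 17 + 35 = 52 blocks
  3: |-7| + |5| = 7 + 5 = 12 blocks
  → nearest: 3 (12 blocks)
Q2 at (-17, -22):
  1: |16| + |13| = 16 + 13 = 29 blocks
  2: |21| + |40| = 21 + 40 = 61 blocks
  3: |-3| + |10| = 3 + 10 = 13 blocks
  → nearest: 3 (13 blocks)
Q3 at (-17, -9):
  1: |16| + |0| = 16 + 0 = 16 blocks
  2: |21| + |27| = 21 + 27 = 48 blocks
  3: |-3| + |-3| = 3 + 3 = 6 blocks
  → nearest: 3 (6 blocks)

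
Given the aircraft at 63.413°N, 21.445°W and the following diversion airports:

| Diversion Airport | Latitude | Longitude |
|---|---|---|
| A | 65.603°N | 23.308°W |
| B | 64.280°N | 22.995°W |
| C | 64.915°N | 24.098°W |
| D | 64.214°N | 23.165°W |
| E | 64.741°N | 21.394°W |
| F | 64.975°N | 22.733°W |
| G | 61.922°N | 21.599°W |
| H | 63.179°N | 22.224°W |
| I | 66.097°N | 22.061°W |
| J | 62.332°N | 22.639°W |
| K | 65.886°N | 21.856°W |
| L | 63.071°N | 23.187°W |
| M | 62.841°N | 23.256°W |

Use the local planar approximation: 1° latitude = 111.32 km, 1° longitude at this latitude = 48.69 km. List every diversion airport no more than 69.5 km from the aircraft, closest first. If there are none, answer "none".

H

Distances from 63.413°N, 21.445°W:
A: √((2.190·111.32)² + (-1.863·48.69)²) = √(59433.95416 + 8228.20795) = 260.120 km
B: √((0.867·111.32)² + (-1.550·48.69)²) = √(9315.03713 + 5695.64543) = 122.518 km
C: √((1.502·111.32)² + (-2.653·48.69)²) = √(27956.72282 + 16686.06953) = 211.288 km
D: √((0.801·111.32)² + (-1.720·48.69)²) = √(7950.81096 + 7013.52651) = 122.329 km
E: √((1.328·111.32)² + (0.051·48.69)²) = √(21854.58406 + 6.16623) = 147.854 km
F: √((1.562·111.32)² + (-1.288·48.69)²) = √(30234.89428 + 3932.88525) = 184.845 km
G: √((-1.491·111.32)² + (-0.154·48.69)²) = √(27548.73632 + 56.22390) = 166.147 km
H: √((-0.234·111.32)² + (-0.779·48.69)²) = √(678.54415 + 1438.64773) = 46.013 km
I: √((2.684·111.32)² + (-0.616·48.69)²) = √(89271.20938 + 899.58245) = 300.285 km
J: √((-1.081·111.32)² + (-1.194·48.69)²) = √(14480.97432 + 3379.77822) = 133.644 km
K: √((2.473·111.32)² + (-0.411·48.69)²) = √(75786.98465 + 400.46373) = 276.021 km
L: √((-0.342·111.32)² + (-1.742·48.69)²) = √(1449.43454 + 7194.08973) = 92.971 km
M: √((-0.572·111.32)² + (-1.811·48.69)²) = √(4054.51072 + 7775.28738) = 108.765 km
Threshold 69.5 km: H (46.013 km) is within range.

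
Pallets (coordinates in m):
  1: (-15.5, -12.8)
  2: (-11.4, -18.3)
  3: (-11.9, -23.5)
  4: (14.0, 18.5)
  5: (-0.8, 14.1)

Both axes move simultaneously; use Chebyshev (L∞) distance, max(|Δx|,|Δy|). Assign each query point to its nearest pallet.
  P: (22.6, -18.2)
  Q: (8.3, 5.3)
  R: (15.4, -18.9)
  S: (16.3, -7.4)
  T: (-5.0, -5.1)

P at (22.6, -18.2):
  1: max(|-38.1|, |5.4|) = 38.1000 m
  2: max(|-34.0|, |-0.1|) = 34.0000 m
  3: max(|-34.5|, |-5.3|) = 34.5000 m
  4: max(|-8.6|, |36.7|) = 36.7000 m
  5: max(|-23.4|, |32.3|) = 32.3000 m
  → nearest: 5 (32.3000 m)
Q at (8.3, 5.3):
  1: max(|-23.8|, |-18.1|) = 23.8000 m
  2: max(|-19.7|, |-23.6|) = 23.6000 m
  3: max(|-20.2|, |-28.8|) = 28.8000 m
  4: max(|5.7|, |13.2|) = 13.2000 m
  5: max(|-9.1|, |8.8|) = 9.1000 m
  → nearest: 5 (9.1000 m)
R at (15.4, -18.9):
  1: max(|-30.9|, |6.1|) = 30.9000 m
  2: max(|-26.8|, |0.6|) = 26.8000 m
  3: max(|-27.3|, |-4.6|) = 27.3000 m
  4: max(|-1.4|, |37.4|) = 37.4000 m
  5: max(|-16.2|, |33.0|) = 33.0000 m
  → nearest: 2 (26.8000 m)
S at (16.3, -7.4):
  1: max(|-31.8|, |-5.4|) = 31.8000 m
  2: max(|-27.7|, |-10.9|) = 27.7000 m
  3: max(|-28.2|, |-16.1|) = 28.2000 m
  4: max(|-2.3|, |25.9|) = 25.9000 m
  5: max(|-17.1|, |21.5|) = 21.5000 m
  → nearest: 5 (21.5000 m)
T at (-5.0, -5.1):
  1: max(|-10.5|, |-7.7|) = 10.5000 m
  2: max(|-6.4|, |-13.2|) = 13.2000 m
  3: max(|-6.9|, |-18.4|) = 18.4000 m
  4: max(|19.0|, |23.6|) = 23.6000 m
  5: max(|4.2|, |19.2|) = 19.2000 m
  → nearest: 1 (10.5000 m)

P→5; Q→5; R→2; S→5; T→1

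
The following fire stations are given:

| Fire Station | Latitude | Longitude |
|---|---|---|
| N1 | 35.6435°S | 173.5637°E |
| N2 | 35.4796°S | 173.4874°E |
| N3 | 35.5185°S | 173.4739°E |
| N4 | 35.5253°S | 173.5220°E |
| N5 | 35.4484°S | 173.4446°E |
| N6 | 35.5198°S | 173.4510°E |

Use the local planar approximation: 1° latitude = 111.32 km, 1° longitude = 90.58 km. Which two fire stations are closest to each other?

N3 and N6

Pairwise distances:
N1–N2: √((0.1639·111.32)² + (-0.0763·90.58)²) = √(332.892724 + 47.765432) = 19.5105 km
N1–N3: √((0.1250·111.32)² + (-0.0898·90.58)²) = √(193.627225 + 66.163323) = 16.1180 km
N1–N4: √((0.1182·111.32)² + (-0.0417·90.58)²) = √(173.133596 + 14.267134) = 13.6894 km
N1–N5: √((0.1951·111.32)² + (-0.1191·90.58)²) = √(471.694632 + 116.382627) = 24.2503 km
N1–N6: √((0.1237·111.32)² + (-0.1127·90.58)²) = √(189.620721 + 104.210736) = 17.1415 km
N2–N3: √((-0.0389·111.32)² + (-0.0135·90.58)²) = √(18.751914 + 1.495313) = 4.4997 km
N2–N4: √((-0.0457·111.32)² + (0.0346·90.58)²) = √(25.880865 + 9.822382) = 5.9752 km
N2–N5: √((0.0312·111.32)² + (-0.0428·90.58)²) = √(12.063007 + 15.029764) = 5.2051 km
N2–N6: √((-0.0402·111.32)² + (-0.0364·90.58)²) = √(20.026198 + 10.870948) = 5.5585 km
N3–N4: √((-0.0068·111.32)² + (0.0481·90.58)²) = √(0.573013 + 18.982560) = 4.4222 km
N3–N5: √((0.0701·111.32)² + (-0.0293·90.58)²) = √(60.895112 + 7.043684) = 8.2425 km
N3–N6: √((-0.0013·111.32)² + (-0.0229·90.58)²) = √(0.020943 + 4.302646) = 2.0793 km
N4–N5: √((0.0769·111.32)² + (-0.0774·90.58)²) = √(73.282297 + 49.152607) = 11.0650 km
N4–N6: √((0.0055·111.32)² + (-0.0710·90.58)²) = √(0.374862 + 41.360076) = 6.4603 km
N5–N6: √((-0.0714·111.32)² + (0.0064·90.58)²) = √(63.174646 + 0.336066) = 7.9694 km
Closest pair: N3–N6 at 2.0793 km.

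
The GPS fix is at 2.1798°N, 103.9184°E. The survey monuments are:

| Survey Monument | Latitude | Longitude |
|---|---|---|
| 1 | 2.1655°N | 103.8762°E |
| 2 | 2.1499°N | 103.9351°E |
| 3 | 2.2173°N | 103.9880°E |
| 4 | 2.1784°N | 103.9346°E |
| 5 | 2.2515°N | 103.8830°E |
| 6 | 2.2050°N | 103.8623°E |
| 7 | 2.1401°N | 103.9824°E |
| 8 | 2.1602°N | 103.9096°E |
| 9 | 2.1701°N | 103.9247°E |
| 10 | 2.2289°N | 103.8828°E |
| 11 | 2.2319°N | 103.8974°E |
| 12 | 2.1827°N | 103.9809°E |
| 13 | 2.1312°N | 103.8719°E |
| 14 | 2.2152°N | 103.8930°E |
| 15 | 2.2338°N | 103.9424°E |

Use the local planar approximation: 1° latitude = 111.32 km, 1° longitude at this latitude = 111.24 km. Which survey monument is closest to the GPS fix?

Distances from 2.1798°N, 103.9184°E:
1: √((-0.0143·111.32)² + (-0.0422·111.24)²) = √(2.534069 + 22.036715) = 4.9569 km
2: √((-0.0299·111.32)² + (0.0167·111.24)²) = √(11.078699 + 3.451079) = 3.8118 km
3: √((0.0375·111.32)² + (0.0696·111.24)²) = √(17.426450 + 59.943271) = 8.7960 km
4: √((-0.0014·111.32)² + (0.0162·111.24)²) = √(0.024289 + 3.247521) = 1.8088 km
5: √((0.0717·111.32)² + (-0.0354·111.24)²) = √(63.706641 + 15.507025) = 8.9002 km
6: √((0.0252·111.32)² + (-0.0561·111.24)²) = √(7.869506 + 38.944639) = 6.8421 km
7: √((-0.0397·111.32)² + (0.0640·111.24)²) = √(19.531132 + 50.685287) = 8.3795 km
8: √((-0.0196·111.32)² + (-0.0088·111.24)²) = √(4.760565 + 0.958269) = 2.3914 km
9: √((-0.0097·111.32)² + (0.0063·111.24)²) = √(1.165977 + 0.491137) = 1.2873 km
10: √((0.0491·111.32)² + (-0.0356·111.24)²) = √(29.875101 + 15.682741) = 6.7497 km
11: √((0.0521·111.32)² + (-0.0210·111.24)²) = √(33.637355 + 5.457083) = 6.2526 km
12: √((0.0029·111.32)² + (0.0625·111.24)²) = √(0.104218 + 48.337256) = 6.9600 km
13: √((-0.0486·111.32)² + (-0.0465·111.24)²) = √(29.269745 + 26.756411) = 7.4851 km
14: √((0.0354·111.32)² + (-0.0254·111.24)²) = √(15.529337 + 7.983428) = 4.8490 km
15: √((0.0540·111.32)² + (0.0240·111.24)²) = √(36.135487 + 7.127618) = 6.5775 km
Minimum: 9 at 1.2873 km.

9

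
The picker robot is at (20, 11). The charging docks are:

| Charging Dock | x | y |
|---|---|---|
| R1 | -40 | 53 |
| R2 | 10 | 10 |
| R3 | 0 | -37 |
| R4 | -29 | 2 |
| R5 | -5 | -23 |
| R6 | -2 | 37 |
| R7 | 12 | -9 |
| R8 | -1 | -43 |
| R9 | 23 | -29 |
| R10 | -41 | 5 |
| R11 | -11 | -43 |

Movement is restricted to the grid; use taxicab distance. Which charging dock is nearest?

R2

Distances from (20, 11):
R1: 102
R2: 11
R3: 68
R4: 58
R5: 59
R6: 48
R7: 28
R8: 75
R9: 43
R10: 67
R11: 85
Minimum: R2 at 11.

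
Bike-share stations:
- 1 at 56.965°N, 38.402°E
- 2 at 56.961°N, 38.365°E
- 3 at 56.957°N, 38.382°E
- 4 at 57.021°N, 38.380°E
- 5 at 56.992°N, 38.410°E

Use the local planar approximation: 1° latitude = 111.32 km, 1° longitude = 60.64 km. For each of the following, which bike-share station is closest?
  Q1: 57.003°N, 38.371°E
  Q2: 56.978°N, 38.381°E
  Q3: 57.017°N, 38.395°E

Q1→4; Q2→1; Q3→4

Q1 at 57.003°N, 38.371°E:
  1: 4.629 km
  2: 4.690 km
  3: 5.164 km
  4: 2.077 km
  5: 2.663 km
  → nearest: 4 (2.077 km)
Q2 at 56.978°N, 38.381°E:
  1: 1.928 km
  2: 2.127 km
  3: 2.339 km
  4: 4.787 km
  5: 2.350 km
  → nearest: 1 (1.928 km)
Q3 at 57.017°N, 38.395°E:
  1: 5.804 km
  2: 6.494 km
  3: 6.726 km
  4: 1.013 km
  5: 2.928 km
  → nearest: 4 (1.013 km)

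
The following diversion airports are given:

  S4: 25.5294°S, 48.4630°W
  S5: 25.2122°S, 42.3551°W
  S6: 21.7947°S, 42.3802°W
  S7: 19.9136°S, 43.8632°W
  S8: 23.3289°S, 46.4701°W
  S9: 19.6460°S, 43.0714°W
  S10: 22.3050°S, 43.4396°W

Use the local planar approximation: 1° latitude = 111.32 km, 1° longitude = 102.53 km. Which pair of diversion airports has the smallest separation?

S7 and S9

Pairwise distances:
S4–S5: √((0.3172·111.32)² + (6.1079·102.53)²) = √(1246.845817 + 392180.278767) = 627.2377 km
S4–S6: √((3.7347·111.32)² + (6.0828·102.53)²) = √(172845.405036 + 388963.625273) = 749.5392 km
S4–S7: √((5.6158·111.32)² + (4.5998·102.53)²) = √(390813.592758 + 222423.060647) = 783.0943 km
S4–S8: √((2.2005·111.32)² + (1.9929·102.53)²) = √(60005.235027 + 41751.581345) = 318.9934 km
S4–S9: √((5.8834·111.32)² + (5.3916·102.53)²) = √(428946.518869 + 305588.666989) = 857.0503 km
S4–S10: √((3.2244·111.32)² + (5.0234·102.53)²) = √(128838.072919 + 265275.680481) = 627.7848 km
S5–S6: √((3.4175·111.32)² + (-0.0251·102.53)²) = √(144731.626183 + 6.622918) = 380.4448 km
S5–S7: √((5.2986·111.32)² + (-1.5081·102.53)²) = √(347911.404911 + 23909.043085) = 609.7708 km
S5–S8: √((1.8833·111.32)² + (-4.1150·102.53)²) = √(43952.684752 + 178008.849730) = 471.1279 km
S5–S9: √((5.5662·111.32)² + (-0.7163·102.53)²) = √(383940.573516 + 5393.762469) = 623.9666 km
S5–S10: √((2.9072·111.32)² + (-1.0845·102.53)²) = √(104736.055859 + 12364.057823) = 342.1989 km
S6–S7: √((1.8811·111.32)² + (-1.4830·102.53)²) = √(43850.056994 + 23119.807663) = 258.7854 km
S6–S8: √((-1.5342·111.32)² + (-4.0899·102.53)²) = √(29168.248556 + 175843.894456) = 452.7827 km
S6–S9: √((2.1487·111.32)² + (-0.6912·102.53)²) = √(57213.427111 + 5022.377742) = 249.4711 km
S6–S10: √((-0.5103·111.32)² + (-1.0594·102.53)²) = √(3226.989349 + 11798.365662) = 122.5780 km
S7–S8: √((-3.4153·111.32)² + (-2.6069·102.53)²) = √(144545.345516 + 71441.515524) = 464.7439 km
S7–S9: √((0.2676·111.32)² + (0.7918·102.53)²) = √(887.398343 + 6590.720730) = 86.4761 km
S7–S10: √((-2.3914·111.32)² + (0.4236·102.53)²) = √(70868.109109 + 1886.313260) = 269.7303 km
S8–S9: √((3.6829·111.32)² + (3.3987·102.53)²) = √(168083.951343 + 121430.442546) = 538.0654 km
S8–S10: √((1.0239·111.32)² + (3.0305·102.53)²) = √(12991.565322 + 96545.156626) = 330.9633 km
S9–S10: √((-2.6590·111.32)² + (-0.3682·102.53)²) = √(87615.928960 + 1425.179225) = 298.3976 km
Closest pair: S7–S9 at 86.4761 km.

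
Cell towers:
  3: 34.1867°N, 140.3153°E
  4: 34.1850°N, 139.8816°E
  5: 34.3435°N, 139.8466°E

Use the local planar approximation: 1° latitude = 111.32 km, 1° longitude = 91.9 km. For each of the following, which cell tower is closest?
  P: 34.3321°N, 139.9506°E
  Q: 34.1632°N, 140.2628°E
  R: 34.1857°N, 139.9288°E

P at 34.3321°N, 139.9506°E:
  3: √((-0.1454·111.32)² + (0.3647·91.9)²) = √(261.984265 + 1123.317564) = 37.2196 km
  4: √((-0.1471·111.32)² + (-0.0690·91.9)²) = √(268.146258 + 40.209549) = 17.5601 km
  5: √((0.0114·111.32)² + (-0.1040·91.9)²) = √(1.610483 + 91.347718) = 9.6415 km
  → nearest: 5 (9.6415 km)
Q at 34.1632°N, 140.2628°E:
  3: √((0.0235·111.32)² + (0.0525·91.9)²) = √(6.843561 + 23.278213) = 5.4883 km
  4: √((0.0218·111.32)² + (-0.3812·91.9)²) = √(5.889242 + 1227.260642) = 35.1162 km
  5: √((0.1803·111.32)² + (-0.4162·91.9)²) = √(402.844880 + 1462.969171) = 43.1951 km
  → nearest: 3 (5.4883 km)
R at 34.1857°N, 139.9288°E:
  3: √((0.0010·111.32)² + (0.3865·91.9)²) = √(0.012392 + 1261.624224) = 35.5195 km
  4: √((-0.0007·111.32)² + (-0.0472·91.9)²) = √(0.006072 + 18.815468) = 4.3384 km
  5: √((0.1578·111.32)² + (-0.0822·91.9)²) = √(308.574755 + 57.065635) = 19.1217 km
  → nearest: 4 (4.3384 km)

P→5; Q→3; R→4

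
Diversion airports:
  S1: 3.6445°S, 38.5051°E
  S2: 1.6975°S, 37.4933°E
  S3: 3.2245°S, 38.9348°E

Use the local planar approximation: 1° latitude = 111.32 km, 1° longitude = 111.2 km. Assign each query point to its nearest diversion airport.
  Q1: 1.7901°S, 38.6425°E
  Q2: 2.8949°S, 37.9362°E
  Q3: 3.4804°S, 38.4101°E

Q1→S2; Q2→S1; Q3→S1

Q1 at 1.7901°S, 38.6425°E:
  S1: √((-1.8544·111.32)² + (-0.1374·111.2)²) = √(42614.091354 + 233.444174) = 206.9965 km
  S2: √((0.0926·111.32)² + (-1.1492·111.2)²) = √(106.259647 + 16330.549904) = 128.2061 km
  S3: √((-1.4344·111.32)² + (0.2923·111.2)²) = √(25496.874626 + 1056.494414) = 162.9520 km
  → nearest: S2 (128.2061 km)
Q2 at 2.8949°S, 37.9362°E:
  S1: √((-0.7496·111.32)² + (0.5689·111.2)²) = √(6963.146797 + 4002.040156) = 104.7148 km
  S2: √((1.1974·111.32)² + (-0.4429·111.2)²) = √(17767.441858 + 2425.609780) = 142.1023 km
  S3: √((-0.3296·111.32)² + (0.9986·111.2)²) = √(1346.234765 + 12330.841004) = 116.9490 km
  → nearest: S1 (104.7148 km)
Q3 at 3.4804°S, 38.4101°E:
  S1: √((-0.1641·111.32)² + (0.0950·111.2)²) = √(333.705648 + 111.598096) = 21.1022 km
  S2: √((1.7829·111.32)² + (-0.9168·111.2)²) = √(39391.304676 + 10393.427327) = 223.1249 km
  S3: √((0.2559·111.32)² + (0.5247·111.2)²) = √(811.497091 + 3404.330399) = 64.9294 km
  → nearest: S1 (21.1022 km)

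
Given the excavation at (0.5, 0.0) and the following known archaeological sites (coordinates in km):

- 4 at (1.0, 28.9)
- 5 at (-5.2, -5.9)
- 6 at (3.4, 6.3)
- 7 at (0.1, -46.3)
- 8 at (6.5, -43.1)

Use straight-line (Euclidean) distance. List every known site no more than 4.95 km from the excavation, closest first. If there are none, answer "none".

none

Distances from (0.5, 0.0):
4: √((0.5)² + (28.9)²) = √(0.250 + 835.210) = 28.9 km
5: √((-5.7)² + (-5.9)²) = √(32.490 + 34.810) = 8.2 km
6: √((2.9)² + (6.3)²) = √(8.410 + 39.690) = 6.9 km
7: √((-0.4)² + (-46.3)²) = √(0.160 + 2143.690) = 46.3 km
8: √((6.0)² + (-43.1)²) = √(36.000 + 1857.610) = 43.5 km
Threshold 4.95 km: none within range.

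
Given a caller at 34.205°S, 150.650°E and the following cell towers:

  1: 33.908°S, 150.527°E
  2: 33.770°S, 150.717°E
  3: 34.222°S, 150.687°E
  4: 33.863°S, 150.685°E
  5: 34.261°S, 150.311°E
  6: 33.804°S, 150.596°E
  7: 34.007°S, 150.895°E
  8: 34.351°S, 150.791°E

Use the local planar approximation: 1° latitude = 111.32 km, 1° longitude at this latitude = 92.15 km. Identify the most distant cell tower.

Distances from 34.205°S, 150.650°E:
1: √((0.297·111.32)² + (-0.123·92.15)²) = √(1093.09849 + 128.46976) = 34.951 km
2: √((0.435·111.32)² + (0.067·92.15)²) = √(2344.90315 + 38.11889) = 48.816 km
3: √((-0.017·111.32)² + (0.037·92.15)²) = √(3.58133 + 11.62503) = 3.900 km
4: √((0.342·111.32)² + (0.035·92.15)²) = √(1449.43454 + 10.40224) = 38.208 km
5: √((-0.056·111.32)² + (-0.339·92.15)²) = √(38.86176 + 975.86575) = 31.855 km
6: √((0.401·111.32)² + (-0.054·92.15)²) = √(1992.66889 + 24.76157) = 44.916 km
7: √((0.198·111.32)² + (0.245·92.15)²) = √(485.82155 + 509.70964) = 31.552 km
8: √((-0.146·111.32)² + (0.141·92.15)²) = √(264.15091 + 168.82195) = 20.808 km
Maximum: 2 at 48.816 km.

2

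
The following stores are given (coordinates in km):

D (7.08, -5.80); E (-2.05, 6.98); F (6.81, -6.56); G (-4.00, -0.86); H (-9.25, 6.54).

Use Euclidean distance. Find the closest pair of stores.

D and F

Pairwise distances:
D–F: √((-0.27)² + (-0.76)²) = √(0.0729 + 0.5776) = 0.81 km
E–H: √((-7.20)² + (-0.44)²) = √(51.8400 + 0.1936) = 7.21 km
E–G: √((-1.95)² + (-7.84)²) = √(3.8025 + 61.4656) = 8.08 km
G–H: √((-5.25)² + (7.40)²) = √(27.5625 + 54.7600) = 9.07 km
D–G: √((-11.08)² + (4.94)²) = √(122.7664 + 24.4036) = 12.13 km
F–G: √((-10.81)² + (5.70)²) = √(116.8561 + 32.4900) = 12.22 km
D–E: √((-9.13)² + (12.78)²) = √(83.3569 + 163.3284) = 15.71 km
E–F: √((8.86)² + (-13.54)²) = √(78.4996 + 183.3316) = 16.18 km
D–H: √((-16.33)² + (12.34)²) = √(266.6689 + 152.2756) = 20.47 km
F–H: √((-16.06)² + (13.10)²) = √(257.9236 + 171.6100) = 20.73 km
Closest pair: D–F at 0.81 km.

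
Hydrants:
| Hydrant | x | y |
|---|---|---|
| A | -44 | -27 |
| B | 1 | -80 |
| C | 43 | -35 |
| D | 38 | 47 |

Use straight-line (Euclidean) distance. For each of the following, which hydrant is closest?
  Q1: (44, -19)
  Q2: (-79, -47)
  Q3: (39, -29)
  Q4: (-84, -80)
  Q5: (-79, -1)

Q1→C; Q2→A; Q3→C; Q4→A; Q5→A

Q1 at (44, -19):
  A: √((-88)² + (-8)²) = √(7744.000 + 64.000) = 88.4
  B: √((-43)² + (-61)²) = √(1849.000 + 3721.000) = 74.6
  C: √((-1)² + (-16)²) = √(1.000 + 256.000) = 16.0
  D: √((-6)² + (66)²) = √(36.000 + 4356.000) = 66.3
  → nearest: C (16.0)
Q2 at (-79, -47):
  A: √((35)² + (20)²) = √(1225.000 + 400.000) = 40.3
  B: √((80)² + (-33)²) = √(6400.000 + 1089.000) = 86.5
  C: √((122)² + (12)²) = √(14884.000 + 144.000) = 122.6
  D: √((117)² + (94)²) = √(13689.000 + 8836.000) = 150.1
  → nearest: A (40.3)
Q3 at (39, -29):
  A: √((-83)² + (2)²) = √(6889.000 + 4.000) = 83.0
  B: √((-38)² + (-51)²) = √(1444.000 + 2601.000) = 63.6
  C: √((4)² + (-6)²) = √(16.000 + 36.000) = 7.2
  D: √((-1)² + (76)²) = √(1.000 + 5776.000) = 76.0
  → nearest: C (7.2)
Q4 at (-84, -80):
  A: √((40)² + (53)²) = √(1600.000 + 2809.000) = 66.4
  B: √((85)² + (0)²) = √(7225.000 + 0.000) = 85.0
  C: √((127)² + (45)²) = √(16129.000 + 2025.000) = 134.7
  D: √((122)² + (127)²) = √(14884.000 + 16129.000) = 176.1
  → nearest: A (66.4)
Q5 at (-79, -1):
  A: √((35)² + (-26)²) = √(1225.000 + 676.000) = 43.6
  B: √((80)² + (-79)²) = √(6400.000 + 6241.000) = 112.4
  C: √((122)² + (-34)²) = √(14884.000 + 1156.000) = 126.6
  D: √((117)² + (48)²) = √(13689.000 + 2304.000) = 126.5
  → nearest: A (43.6)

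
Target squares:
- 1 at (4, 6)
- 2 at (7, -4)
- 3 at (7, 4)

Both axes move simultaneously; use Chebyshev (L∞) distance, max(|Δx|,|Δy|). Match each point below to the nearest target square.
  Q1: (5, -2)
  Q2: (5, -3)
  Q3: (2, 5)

Q1 at (5, -2):
  1: max(|-1|, |8|) = 8
  2: max(|2|, |-2|) = 2
  3: max(|2|, |6|) = 6
  → nearest: 2 (2)
Q2 at (5, -3):
  1: max(|-1|, |9|) = 9
  2: max(|2|, |-1|) = 2
  3: max(|2|, |7|) = 7
  → nearest: 2 (2)
Q3 at (2, 5):
  1: max(|2|, |1|) = 2
  2: max(|5|, |-9|) = 9
  3: max(|5|, |-1|) = 5
  → nearest: 1 (2)

Q1→2; Q2→2; Q3→1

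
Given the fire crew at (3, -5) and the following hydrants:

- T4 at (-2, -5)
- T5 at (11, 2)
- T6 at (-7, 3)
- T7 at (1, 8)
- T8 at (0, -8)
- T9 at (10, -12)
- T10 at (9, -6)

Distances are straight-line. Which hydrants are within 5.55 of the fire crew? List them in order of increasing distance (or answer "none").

T8, T4

Distances from (3, -5):
T4: √((-5)² + (0)²) = √(25.000 + 0.000) = 5.0
T5: √((8)² + (7)²) = √(64.000 + 49.000) = 10.6
T6: √((-10)² + (8)²) = √(100.000 + 64.000) = 12.8
T7: √((-2)² + (13)²) = √(4.000 + 169.000) = 13.2
T8: √((-3)² + (-3)²) = √(9.000 + 9.000) = 4.2
T9: √((7)² + (-7)²) = √(49.000 + 49.000) = 9.9
T10: √((6)² + (-1)²) = √(36.000 + 1.000) = 6.1
Threshold 5.55: T8 (4.2), T4 (5.0) are within range.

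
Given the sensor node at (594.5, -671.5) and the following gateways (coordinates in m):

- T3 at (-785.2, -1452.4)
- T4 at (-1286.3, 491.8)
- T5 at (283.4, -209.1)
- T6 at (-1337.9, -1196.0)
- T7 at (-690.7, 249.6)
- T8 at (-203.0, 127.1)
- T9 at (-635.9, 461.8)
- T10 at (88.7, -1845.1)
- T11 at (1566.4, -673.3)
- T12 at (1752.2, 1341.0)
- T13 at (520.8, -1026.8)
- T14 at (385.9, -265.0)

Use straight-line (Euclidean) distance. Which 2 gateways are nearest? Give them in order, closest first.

T13, T14

Distances from (594.5, -671.5):
T3: 1585.4 m
T4: 2211.5 m
T5: 557.3 m
T6: 2002.3 m
T7: 1581.2 m
T8: 1128.6 m
T9: 1672.8 m
T10: 1278.0 m
T11: 971.9 m
T12: 2321.7 m
T13: 362.9 m
T14: 456.9 m
Sorted: T13 (362.9 m) < T14 (456.9 m) < T5 (557.3 m) < T11 (971.9 m) < …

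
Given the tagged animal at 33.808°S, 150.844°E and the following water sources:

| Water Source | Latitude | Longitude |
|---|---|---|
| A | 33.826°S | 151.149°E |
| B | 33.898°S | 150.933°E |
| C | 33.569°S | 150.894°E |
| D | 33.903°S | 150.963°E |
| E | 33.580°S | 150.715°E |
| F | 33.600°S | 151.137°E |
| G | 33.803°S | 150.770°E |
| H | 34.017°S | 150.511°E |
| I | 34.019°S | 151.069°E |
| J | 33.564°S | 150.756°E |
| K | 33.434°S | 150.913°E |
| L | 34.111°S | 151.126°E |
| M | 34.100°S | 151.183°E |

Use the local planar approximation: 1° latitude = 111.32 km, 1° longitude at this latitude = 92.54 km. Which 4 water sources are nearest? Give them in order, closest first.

G, B, D, C

Distances from 33.808°S, 150.844°E:
A: 28.296 km
B: 12.970 km
C: 27.005 km
D: 15.268 km
E: 28.048 km
F: 35.655 km
G: 6.871 km
H: 38.612 km
I: 31.389 km
J: 28.357 km
K: 42.120 km
L: 42.647 km
M: 45.175 km
Sorted: G (6.871 km) < B (12.970 km) < D (15.268 km) < C (27.005 km) < E (28.048 km) < A (28.296 km) < …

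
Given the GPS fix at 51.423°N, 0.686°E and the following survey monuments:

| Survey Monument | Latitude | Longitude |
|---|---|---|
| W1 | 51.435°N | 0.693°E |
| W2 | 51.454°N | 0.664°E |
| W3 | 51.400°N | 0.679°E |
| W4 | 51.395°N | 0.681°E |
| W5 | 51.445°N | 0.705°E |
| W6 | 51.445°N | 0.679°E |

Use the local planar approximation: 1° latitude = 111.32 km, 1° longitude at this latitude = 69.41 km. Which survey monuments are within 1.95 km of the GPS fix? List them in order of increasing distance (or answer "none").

Distances from 51.423°N, 0.686°E:
W1: 1.421 km
W2: 3.774 km
W3: 2.606 km
W4: 3.136 km
W5: 2.782 km
W6: 2.497 km
Threshold 1.95 km: W1 (1.421 km) is within range.

W1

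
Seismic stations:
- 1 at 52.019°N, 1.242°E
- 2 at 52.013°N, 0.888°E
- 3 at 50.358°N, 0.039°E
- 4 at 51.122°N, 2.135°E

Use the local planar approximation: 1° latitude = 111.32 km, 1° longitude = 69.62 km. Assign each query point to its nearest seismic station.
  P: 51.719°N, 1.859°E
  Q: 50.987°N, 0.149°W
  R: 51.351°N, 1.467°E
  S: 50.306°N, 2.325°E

P→1; Q→3; R→4; S→4

P at 51.719°N, 1.859°E:
  1: √((0.300·111.32)² + (-0.617·69.62)²) = √(1115.29282 + 1845.17842) = 54.410 km
  2: √((0.294·111.32)² + (-0.971·69.62)²) = √(1071.12722 + 4569.89791) = 75.107 km
  3: √((-1.361·111.32)² + (-1.820·69.62)²) = √(22954.22560 + 16055.01863) = 197.508 km
  4: √((-0.597·111.32)² + (0.276·69.62)²) = √(4416.67108 + 369.22084) = 69.180 km
  → nearest: 1 (54.410 km)
Q at 50.987°N, 0.149°W:
  1: √((1.032·111.32)² + (1.391·69.62)²) = √(13197.92907 + 9378.26063) = 150.254 km
  2: √((1.026·111.32)² + (1.037·69.62)²) = √(13044.91089 + 5212.25375) = 135.119 km
  3: √((-0.629·111.32)² + (0.188·69.62)²) = √(4902.83961 + 171.31040) = 71.233 km
  4: √((0.135·111.32)² + (2.284·69.62)²) = √(225.84680 + 25284.84159) = 159.721 km
  → nearest: 3 (71.233 km)
R at 51.351°N, 1.467°E:
  1: √((0.668·111.32)² + (-0.225·69.62)²) = √(5529.67135 + 245.37656) = 75.994 km
  2: √((0.662·111.32)² + (-0.579·69.62)²) = √(5430.78205 + 1624.89449) = 83.998 km
  3: √((-0.993·111.32)² + (-1.428·69.62)²) = √(12219.25962 + 9883.81147) = 148.671 km
  4: √((-0.229·111.32)² + (0.668·69.62)²) = √(649.85634 + 2162.82292) = 53.035 km
  → nearest: 4 (53.035 km)
S at 50.306°N, 2.325°E:
  1: √((1.713·111.32)² + (-1.083·69.62)²) = √(36363.11850 + 5684.92777) = 205.056 km
  2: √((1.707·111.32)² + (-1.437·69.62)²) = √(36108.83174 + 10008.78993) = 214.750 km
  3: √((0.052·111.32)² + (-2.286·69.62)²) = √(33.50835 + 25329.14266) = 159.257 km
  4: √((0.816·111.32)² + (-0.190·69.62)²) = √(8251.38237 + 174.97469) = 91.795 km
  → nearest: 4 (91.795 km)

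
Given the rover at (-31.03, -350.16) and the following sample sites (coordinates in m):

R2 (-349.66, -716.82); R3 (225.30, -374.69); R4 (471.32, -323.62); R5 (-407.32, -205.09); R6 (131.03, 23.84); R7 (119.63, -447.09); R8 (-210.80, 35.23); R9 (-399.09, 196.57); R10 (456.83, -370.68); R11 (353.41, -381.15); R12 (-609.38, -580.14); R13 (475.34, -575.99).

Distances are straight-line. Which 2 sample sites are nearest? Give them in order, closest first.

Distances from (-31.03, -350.16):
R2: √((-318.63)² + (-366.66)²) = √(101525.0769 + 134439.5556) = 485.76 m
R3: √((256.33)² + (-24.53)²) = √(65705.0689 + 601.7209) = 257.50 m
R4: √((502.35)² + (26.54)²) = √(252355.5225 + 704.3716) = 503.05 m
R5: √((-376.29)² + (145.07)²) = √(141594.1641 + 21045.3049) = 403.29 m
R6: √((162.06)² + (374.00)²) = √(26263.4436 + 139876.0000) = 407.60 m
R7: √((150.66)² + (-96.93)²) = √(22698.4356 + 9395.4249) = 179.15 m
R8: √((-179.77)² + (385.39)²) = √(32317.2529 + 148525.4521) = 425.26 m
R9: √((-368.06)² + (546.73)²) = √(135468.1636 + 298913.6929) = 659.08 m
R10: √((487.86)² + (-20.52)²) = √(238007.3796 + 421.0704) = 488.29 m
R11: √((384.44)² + (-30.99)²) = √(147794.1136 + 960.3801) = 385.69 m
R12: √((-578.35)² + (-229.98)²) = √(334488.7225 + 52890.8004) = 622.40 m
R13: √((506.37)² + (-225.83)²) = √(256410.5769 + 50999.1889) = 554.45 m
Sorted: R7 (179.15 m) < R3 (257.50 m) < R11 (385.69 m) < R5 (403.29 m) < …

R7, R3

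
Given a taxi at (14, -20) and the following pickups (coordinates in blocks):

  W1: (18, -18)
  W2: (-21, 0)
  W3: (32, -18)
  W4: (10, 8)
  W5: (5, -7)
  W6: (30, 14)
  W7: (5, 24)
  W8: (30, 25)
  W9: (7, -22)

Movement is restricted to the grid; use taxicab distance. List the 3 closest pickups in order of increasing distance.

Distances from (14, -20):
W1: |4| + |2| = 4 + 2 = 6 blocks
W2: |-35| + |20| = 35 + 20 = 55 blocks
W3: |18| + |2| = 18 + 2 = 20 blocks
W4: |-4| + |28| = 4 + 28 = 32 blocks
W5: |-9| + |13| = 9 + 13 = 22 blocks
W6: |16| + |34| = 16 + 34 = 50 blocks
W7: |-9| + |44| = 9 + 44 = 53 blocks
W8: |16| + |45| = 16 + 45 = 61 blocks
W9: |-7| + |-2| = 7 + 2 = 9 blocks
Sorted: W1 (6 blocks) < W9 (9 blocks) < W3 (20 blocks) < W5 (22 blocks) < W4 (32 blocks) < …

W1, W9, W3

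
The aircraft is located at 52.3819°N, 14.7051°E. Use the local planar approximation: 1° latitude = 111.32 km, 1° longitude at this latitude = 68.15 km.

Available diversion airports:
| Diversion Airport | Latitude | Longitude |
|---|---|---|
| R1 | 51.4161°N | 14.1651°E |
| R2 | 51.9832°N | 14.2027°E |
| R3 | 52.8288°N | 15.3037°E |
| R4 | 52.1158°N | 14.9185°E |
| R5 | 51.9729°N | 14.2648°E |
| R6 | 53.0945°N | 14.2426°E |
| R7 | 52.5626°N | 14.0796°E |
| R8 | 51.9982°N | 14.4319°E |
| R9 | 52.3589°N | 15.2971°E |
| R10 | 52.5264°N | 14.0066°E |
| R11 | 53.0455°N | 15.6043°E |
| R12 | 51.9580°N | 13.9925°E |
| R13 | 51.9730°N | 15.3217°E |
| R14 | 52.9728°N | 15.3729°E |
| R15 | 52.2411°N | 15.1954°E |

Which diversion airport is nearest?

R4

Distances from 52.3819°N, 14.7051°E:
R1: √((-0.9658·111.32)² + (-0.5400·68.15)²) = √(11559.014205 + 1354.313601) = 113.6368 km
R2: √((-0.3987·111.32)² + (-0.5024·68.15)²) = √(1969.875899 + 1172.278991) = 56.0549 km
R3: √((0.4469·111.32)² + (0.5986·68.15)²) = √(2474.953847 + 1664.198573) = 64.3362 km
R4: √((-0.2661·111.32)² + (0.2134·68.15)²) = √(877.477814 + 211.504957) = 32.9997 km
R5: √((-0.4090·111.32)² + (-0.4403·68.15)²) = √(2072.969973 + 900.386742) = 54.5285 km
R6: √((0.7126·111.32)² + (-0.4625·68.15)²) = √(6292.714544 + 993.471000) = 85.3592 km
R7: √((0.1807·111.32)² + (-0.6255·68.15)²) = √(404.634306 + 1817.131464) = 47.1356 km
R8: √((-0.3837·111.32)² + (-0.2732·68.15)²) = √(1824.441715 + 346.651521) = 46.5950 km
R9: √((-0.0230·111.32)² + (0.5920·68.15)²) = √(6.555443 + 1627.702887) = 40.4260 km
R10: √((0.1445·111.32)² + (-0.6985·68.15)²) = √(258.751031 + 2266.024188) = 50.2471 km
R11: √((0.6636·111.32)² + (0.8992·68.15)²) = √(5457.065292 + 3755.297229) = 95.9811 km
R12: √((-0.4239·111.32)² + (-0.7126·68.15)²) = √(2226.759062 + 2358.431986) = 67.7140 km
R13: √((-0.4089·111.32)² + (0.6166·68.15)²) = √(2071.956419 + 1765.788813) = 61.9495 km
R14: √((0.5909·111.32)² + (0.6678·68.15)²) = √(4326.875262 + 2071.211982) = 79.9880 km
R15: √((-0.1408·111.32)² + (0.4903·68.15)²) = √(245.669762 + 1116.491720) = 36.9075 km
Minimum: R4 at 32.9997 km.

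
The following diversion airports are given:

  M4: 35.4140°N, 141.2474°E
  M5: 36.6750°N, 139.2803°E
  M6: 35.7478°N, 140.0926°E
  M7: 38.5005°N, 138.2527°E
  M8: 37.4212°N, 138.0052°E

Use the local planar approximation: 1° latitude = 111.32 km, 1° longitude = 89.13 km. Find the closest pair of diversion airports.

M4 and M6

Pairwise distances:
M4–M6: 109.4294 km
M7–M8: 122.1560 km
M5–M6: 126.0767 km
M5–M8: 140.7706 km
M5–M7: 222.9012 km
M4–M5: 224.5992 km
M6–M8: 263.2791 km
M6–M7: 347.5522 km
M4–M8: 365.2862 km
M4–M7: 435.0845 km
Closest pair: M4–M6 at 109.4294 km.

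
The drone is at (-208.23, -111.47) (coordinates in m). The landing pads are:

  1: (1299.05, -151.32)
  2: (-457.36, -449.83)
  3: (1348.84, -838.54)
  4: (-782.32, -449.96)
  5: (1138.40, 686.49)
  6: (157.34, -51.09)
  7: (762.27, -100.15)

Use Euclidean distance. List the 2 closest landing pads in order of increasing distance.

Distances from (-208.23, -111.47):
1: √((1507.28)² + (-39.85)²) = √(2271892.9984 + 1588.0225) = 1507.81 m
2: √((-249.13)² + (-338.36)²) = √(62065.7569 + 114487.4896) = 420.18 m
3: √((1557.07)² + (-727.07)²) = √(2424466.9849 + 528630.7849) = 1718.46 m
4: √((-574.09)² + (-338.49)²) = √(329579.3281 + 114575.4801) = 666.45 m
5: √((1346.63)² + (797.96)²) = √(1813412.3569 + 636740.1616) = 1565.30 m
6: √((365.57)² + (60.38)²) = √(133641.4249 + 3645.7444) = 370.52 m
7: √((970.50)² + (11.32)²) = √(941870.2500 + 128.1424) = 970.57 m
Sorted: 6 (370.52 m) < 2 (420.18 m) < 4 (666.45 m) < 7 (970.57 m) < …

6, 2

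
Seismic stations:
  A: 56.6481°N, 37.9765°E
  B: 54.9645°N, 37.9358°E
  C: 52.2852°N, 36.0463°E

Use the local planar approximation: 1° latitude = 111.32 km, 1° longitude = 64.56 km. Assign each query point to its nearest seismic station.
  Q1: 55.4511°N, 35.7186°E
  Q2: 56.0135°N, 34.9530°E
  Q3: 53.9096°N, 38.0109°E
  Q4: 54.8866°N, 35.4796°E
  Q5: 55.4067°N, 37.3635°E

Q1 at 55.4511°N, 35.7186°E:
  A: 197.4955 km
  B: 153.0489 km
  C: 353.0624 km
  → nearest: B (153.0489 km)
Q2 at 56.0135°N, 34.9530°E:
  A: 207.5872 km
  B: 225.2096 km
  C: 420.9935 km
  → nearest: A (207.5872 km)
Q3 at 53.9096°N, 38.0109°E:
  A: 304.8579 km
  B: 117.5315 km
  C: 220.8752 km
  → nearest: B (117.5315 km)
Q4 at 54.8866°N, 35.4796°E:
  A: 253.8440 km
  B: 158.8092 km
  C: 291.8898 km
  → nearest: B (158.8092 km)
Q5 at 55.4067°N, 37.3635°E:
  A: 143.7477 km
  B: 61.5492 km
  C: 357.7396 km
  → nearest: B (61.5492 km)

Q1→B; Q2→A; Q3→B; Q4→B; Q5→B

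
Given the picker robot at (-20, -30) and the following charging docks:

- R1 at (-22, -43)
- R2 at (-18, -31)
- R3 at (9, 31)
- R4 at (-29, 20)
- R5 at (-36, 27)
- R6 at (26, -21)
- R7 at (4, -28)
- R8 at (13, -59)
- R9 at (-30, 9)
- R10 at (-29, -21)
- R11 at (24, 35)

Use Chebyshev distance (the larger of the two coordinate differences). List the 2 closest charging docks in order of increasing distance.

Distances from (-20, -30):
R1: max(|-2|, |-13|) = 13
R2: max(|2|, |-1|) = 2
R3: max(|29|, |61|) = 61
R4: max(|-9|, |50|) = 50
R5: max(|-16|, |57|) = 57
R6: max(|46|, |9|) = 46
R7: max(|24|, |2|) = 24
R8: max(|33|, |-29|) = 33
R9: max(|-10|, |39|) = 39
R10: max(|-9|, |9|) = 9
R11: max(|44|, |65|) = 65
Sorted: R2 (2) < R10 (9) < R1 (13) < R7 (24) < …

R2, R10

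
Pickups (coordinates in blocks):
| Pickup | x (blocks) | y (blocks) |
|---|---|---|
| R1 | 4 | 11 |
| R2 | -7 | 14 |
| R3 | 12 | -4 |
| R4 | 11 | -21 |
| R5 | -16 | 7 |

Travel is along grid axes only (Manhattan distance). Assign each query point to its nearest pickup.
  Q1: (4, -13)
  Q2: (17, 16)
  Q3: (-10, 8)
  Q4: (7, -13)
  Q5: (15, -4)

Q1→R4; Q2→R1; Q3→R5; Q4→R4; Q5→R3

Q1 at (4, -13):
  R1: |0| + |24| = 0 + 24 = 24 blocks
  R2: |-11| + |27| = 11 + 27 = 38 blocks
  R3: |8| + |9| = 8 + 9 = 17 blocks
  R4: |7| + |-8| = 7 + 8 = 15 blocks
  R5: |-20| + |20| = 20 + 20 = 40 blocks
  → nearest: R4 (15 blocks)
Q2 at (17, 16):
  R1: |-13| + |-5| = 13 + 5 = 18 blocks
  R2: |-24| + |-2| = 24 + 2 = 26 blocks
  R3: |-5| + |-20| = 5 + 20 = 25 blocks
  R4: |-6| + |-37| = 6 + 37 = 43 blocks
  R5: |-33| + |-9| = 33 + 9 = 42 blocks
  → nearest: R1 (18 blocks)
Q3 at (-10, 8):
  R1: |14| + |3| = 14 + 3 = 17 blocks
  R2: |3| + |6| = 3 + 6 = 9 blocks
  R3: |22| + |-12| = 22 + 12 = 34 blocks
  R4: |21| + |-29| = 21 + 29 = 50 blocks
  R5: |-6| + |-1| = 6 + 1 = 7 blocks
  → nearest: R5 (7 blocks)
Q4 at (7, -13):
  R1: |-3| + |24| = 3 + 24 = 27 blocks
  R2: |-14| + |27| = 14 + 27 = 41 blocks
  R3: |5| + |9| = 5 + 9 = 14 blocks
  R4: |4| + |-8| = 4 + 8 = 12 blocks
  R5: |-23| + |20| = 23 + 20 = 43 blocks
  → nearest: R4 (12 blocks)
Q5 at (15, -4):
  R1: |-11| + |15| = 11 + 15 = 26 blocks
  R2: |-22| + |18| = 22 + 18 = 40 blocks
  R3: |-3| + |0| = 3 + 0 = 3 blocks
  R4: |-4| + |-17| = 4 + 17 = 21 blocks
  R5: |-31| + |11| = 31 + 11 = 42 blocks
  → nearest: R3 (3 blocks)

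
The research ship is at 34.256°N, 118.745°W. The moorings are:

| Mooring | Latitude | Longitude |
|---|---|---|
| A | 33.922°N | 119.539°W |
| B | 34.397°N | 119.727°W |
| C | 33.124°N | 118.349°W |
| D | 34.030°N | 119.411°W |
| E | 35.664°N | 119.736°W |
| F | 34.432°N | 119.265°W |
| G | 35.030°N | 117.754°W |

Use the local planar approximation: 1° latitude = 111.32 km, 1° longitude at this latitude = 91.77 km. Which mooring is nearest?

F

Distances from 34.256°N, 118.745°W:
A: √((-0.334·111.32)² + (-0.794·91.77)²) = √(1382.41784 + 5309.36360) = 81.803 km
B: √((0.141·111.32)² + (-0.982·91.77)²) = √(246.36818 + 8121.27916) = 91.475 km
C: √((-1.132·111.32)² + (0.396·91.77)²) = √(15879.58868 + 1320.66247) = 131.150 km
D: √((-0.226·111.32)² + (-0.666·91.77)²) = √(632.94107 + 3735.51016) = 66.094 km
E: √((1.408·111.32)² + (-0.991·91.77)²) = √(24566.97619 + 8270.82387) = 181.212 km
F: √((0.176·111.32)² + (-0.520·91.77)²) = √(383.85900 + 2277.23658) = 51.586 km
G: √((0.774·111.32)² + (0.991·91.77)²) = √(7423.83510 + 8270.82387) = 125.278 km
Minimum: F at 51.586 km.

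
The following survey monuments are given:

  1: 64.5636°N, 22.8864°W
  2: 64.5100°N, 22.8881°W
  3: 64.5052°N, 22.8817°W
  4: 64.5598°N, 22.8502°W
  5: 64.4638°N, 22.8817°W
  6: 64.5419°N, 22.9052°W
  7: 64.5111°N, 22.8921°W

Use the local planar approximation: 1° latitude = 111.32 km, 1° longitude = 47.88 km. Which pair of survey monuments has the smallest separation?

Pairwise distances:
1–2: 5.9673 km
1–3: 6.5050 km
1–4: 1.7841 km
1–5: 11.1120 km
1–6: 2.5779 km
1–7: 5.8507 km
2–3: 0.6160 km
2–4: 5.8332 km
2–5: 5.1521 km
2–6: 3.6443 km
2–7: 0.2273 km
3–4: 6.2624 km
3–5: 4.6086 km
3–6: 4.2376 km
3–7: 0.8242 km
4–5: 10.7926 km
4–6: 3.3023 km
4–7: 5.7806 km
5–6: 8.7666 km
5–7: 5.2889 km
6–7: 3.4856 km
Closest pair: 2–7 at 0.2273 km.

2 and 7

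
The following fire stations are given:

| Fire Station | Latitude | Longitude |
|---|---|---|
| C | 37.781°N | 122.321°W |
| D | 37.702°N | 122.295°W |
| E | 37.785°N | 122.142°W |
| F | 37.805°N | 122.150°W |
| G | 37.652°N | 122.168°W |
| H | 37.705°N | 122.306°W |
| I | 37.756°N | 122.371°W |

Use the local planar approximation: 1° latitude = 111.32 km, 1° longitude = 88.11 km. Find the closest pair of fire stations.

D and H

Pairwise distances:
C–D: 9.088 km
C–E: 15.778 km
C–F: 15.302 km
C–G: 19.696 km
C–H: 8.563 km
C–I: 5.211 km
D–E: 16.343 km
D–F: 17.167 km
D–G: 12.498 km
D–H: 1.025 km
D–I: 8.999 km
E–F: 2.335 km
E–G: 14.982 km
E–H: 16.974 km
E–I: 20.434 km
F–G: 17.106 km
F–H: 17.688 km
F–I: 20.222 km
G–H: 13.515 km
G–I: 21.306 km
H–I: 8.064 km
Closest pair: D–H at 1.025 km.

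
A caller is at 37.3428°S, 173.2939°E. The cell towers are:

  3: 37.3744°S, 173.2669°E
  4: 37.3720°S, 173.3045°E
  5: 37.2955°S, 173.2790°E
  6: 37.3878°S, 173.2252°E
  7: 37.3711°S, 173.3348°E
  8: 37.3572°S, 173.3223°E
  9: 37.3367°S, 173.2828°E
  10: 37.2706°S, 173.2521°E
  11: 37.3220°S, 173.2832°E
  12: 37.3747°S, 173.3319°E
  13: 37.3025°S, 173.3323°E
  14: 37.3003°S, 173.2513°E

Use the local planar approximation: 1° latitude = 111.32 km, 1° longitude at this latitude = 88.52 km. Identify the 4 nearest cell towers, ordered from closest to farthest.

Distances from 37.3428°S, 173.2939°E:
3: 4.2528 km
4: 3.3833 km
5: 5.4281 km
6: 7.8789 km
7: 4.7992 km
8: 2.9816 km
9: 1.1944 km
10: 8.8481 km
11: 2.5017 km
12: 4.8913 km
13: 5.6285 km
14: 6.0501 km
Sorted: 9 (1.1944 km) < 11 (2.5017 km) < 8 (2.9816 km) < 4 (3.3833 km) < 3 (4.2528 km) < 7 (4.7992 km) < …

9, 11, 8, 4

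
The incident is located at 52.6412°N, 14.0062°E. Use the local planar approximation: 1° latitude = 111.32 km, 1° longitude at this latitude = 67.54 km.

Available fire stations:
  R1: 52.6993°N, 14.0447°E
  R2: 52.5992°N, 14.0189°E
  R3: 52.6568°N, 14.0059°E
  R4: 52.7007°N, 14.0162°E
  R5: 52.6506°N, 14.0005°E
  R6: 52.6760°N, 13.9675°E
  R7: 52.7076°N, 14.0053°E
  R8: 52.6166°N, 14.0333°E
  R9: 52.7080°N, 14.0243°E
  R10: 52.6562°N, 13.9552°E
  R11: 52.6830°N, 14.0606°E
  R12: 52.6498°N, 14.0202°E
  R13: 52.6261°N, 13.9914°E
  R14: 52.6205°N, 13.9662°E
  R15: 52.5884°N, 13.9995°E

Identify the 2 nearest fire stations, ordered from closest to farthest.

R5, R12

Distances from 52.6412°N, 14.0062°E:
R1: 6.9708 km
R2: 4.7535 km
R3: 1.7367 km
R4: 6.6579 km
R5: 1.1150 km
R6: 4.6733 km
R7: 7.3919 km
R8: 3.2938 km
R9: 7.5360 km
R10: 3.8279 km
R11: 5.9289 km
R12: 1.3456 km
R13: 1.9557 km
R14: 3.5509 km
R15: 5.8951 km
Sorted: R5 (1.1150 km) < R12 (1.3456 km) < R3 (1.7367 km) < R13 (1.9557 km) < …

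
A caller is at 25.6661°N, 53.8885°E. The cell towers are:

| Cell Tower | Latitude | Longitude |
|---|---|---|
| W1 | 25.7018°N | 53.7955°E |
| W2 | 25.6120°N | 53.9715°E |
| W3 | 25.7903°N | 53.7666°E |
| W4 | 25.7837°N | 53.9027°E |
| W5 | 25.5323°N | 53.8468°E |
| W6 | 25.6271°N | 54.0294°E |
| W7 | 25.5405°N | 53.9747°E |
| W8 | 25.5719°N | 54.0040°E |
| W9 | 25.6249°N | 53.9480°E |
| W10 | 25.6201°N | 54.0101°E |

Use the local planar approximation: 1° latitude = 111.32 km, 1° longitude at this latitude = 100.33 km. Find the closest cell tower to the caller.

W9

Distances from 25.6661°N, 53.8885°E:
W1: 10.1418 km
W2: 10.2769 km
W3: 18.4590 km
W4: 13.1685 km
W5: 15.4711 km
W6: 14.7881 km
W7: 16.4404 km
W8: 15.6284 km
W9: 7.5280 km
W10: 13.2312 km
Minimum: W9 at 7.5280 km.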